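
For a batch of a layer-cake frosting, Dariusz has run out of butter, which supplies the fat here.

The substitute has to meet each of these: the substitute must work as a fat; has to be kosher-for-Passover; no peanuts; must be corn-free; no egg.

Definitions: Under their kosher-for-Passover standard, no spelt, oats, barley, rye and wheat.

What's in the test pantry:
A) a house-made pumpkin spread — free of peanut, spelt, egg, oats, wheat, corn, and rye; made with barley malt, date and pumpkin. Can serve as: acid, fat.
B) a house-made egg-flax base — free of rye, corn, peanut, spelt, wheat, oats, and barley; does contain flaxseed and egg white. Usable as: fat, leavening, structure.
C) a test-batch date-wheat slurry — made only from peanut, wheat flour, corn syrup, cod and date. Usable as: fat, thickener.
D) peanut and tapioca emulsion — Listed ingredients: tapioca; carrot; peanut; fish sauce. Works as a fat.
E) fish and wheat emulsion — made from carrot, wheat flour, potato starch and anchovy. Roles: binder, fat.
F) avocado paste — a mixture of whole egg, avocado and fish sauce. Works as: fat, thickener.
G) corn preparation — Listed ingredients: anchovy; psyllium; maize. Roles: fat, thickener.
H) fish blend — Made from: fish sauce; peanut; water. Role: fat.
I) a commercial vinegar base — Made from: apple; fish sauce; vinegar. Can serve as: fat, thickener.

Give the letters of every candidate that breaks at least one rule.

A, B, C, D, E, F, G, H

A: has barley malt, so not kosher-for-Passover — reject
B: has egg white, so not egg-free — out
C: has wheat flour, so not kosher-for-Passover; has corn syrup, so not corn-free (and 1 more) — out
D: has peanut, so not peanut-free — reject
E: has wheat flour, so not kosher-for-Passover — out
F: has whole egg, so not egg-free — reject
G: has maize, so not corn-free — no
H: has peanut, so not peanut-free — reject
I: nothing on the exclusion list — keep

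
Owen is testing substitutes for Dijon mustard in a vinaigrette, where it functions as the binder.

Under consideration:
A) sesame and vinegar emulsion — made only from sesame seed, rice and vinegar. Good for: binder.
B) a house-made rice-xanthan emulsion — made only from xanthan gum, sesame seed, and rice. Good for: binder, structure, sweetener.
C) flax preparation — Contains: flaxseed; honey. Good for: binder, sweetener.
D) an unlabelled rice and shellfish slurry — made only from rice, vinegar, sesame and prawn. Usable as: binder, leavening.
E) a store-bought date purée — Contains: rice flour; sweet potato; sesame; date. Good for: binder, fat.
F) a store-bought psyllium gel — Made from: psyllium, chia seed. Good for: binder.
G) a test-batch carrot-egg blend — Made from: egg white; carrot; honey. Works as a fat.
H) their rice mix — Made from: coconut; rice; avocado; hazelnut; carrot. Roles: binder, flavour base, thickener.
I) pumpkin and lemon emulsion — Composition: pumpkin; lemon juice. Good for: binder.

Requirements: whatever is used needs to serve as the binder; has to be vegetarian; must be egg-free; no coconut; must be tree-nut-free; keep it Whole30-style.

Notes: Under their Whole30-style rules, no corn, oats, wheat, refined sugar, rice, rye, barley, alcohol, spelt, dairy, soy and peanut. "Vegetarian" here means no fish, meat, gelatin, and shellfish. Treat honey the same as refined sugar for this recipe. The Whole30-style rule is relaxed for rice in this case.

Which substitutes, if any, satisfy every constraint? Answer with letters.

A, B, E, F, I

A: rice is permitted under the Whole30-style carve-out; nothing else excluded — keep
B: rice is permitted under the Whole30-style carve-out; nothing else excluded — valid
C: has honey, so not Whole30-style — reject
D: has prawn, so not vegetarian — no
E: rice is permitted under the Whole30-style carve-out; nothing else excluded — valid
F: works as a binder, no tree nuts, vegetarian — keep
G: not usable as a binder; has honey, so not Whole30-style (and 1 more) — reject
H: has coconut, so not coconut-free; has hazelnut, so not tree-nut-free — no
I: vegetarian, no egg — valid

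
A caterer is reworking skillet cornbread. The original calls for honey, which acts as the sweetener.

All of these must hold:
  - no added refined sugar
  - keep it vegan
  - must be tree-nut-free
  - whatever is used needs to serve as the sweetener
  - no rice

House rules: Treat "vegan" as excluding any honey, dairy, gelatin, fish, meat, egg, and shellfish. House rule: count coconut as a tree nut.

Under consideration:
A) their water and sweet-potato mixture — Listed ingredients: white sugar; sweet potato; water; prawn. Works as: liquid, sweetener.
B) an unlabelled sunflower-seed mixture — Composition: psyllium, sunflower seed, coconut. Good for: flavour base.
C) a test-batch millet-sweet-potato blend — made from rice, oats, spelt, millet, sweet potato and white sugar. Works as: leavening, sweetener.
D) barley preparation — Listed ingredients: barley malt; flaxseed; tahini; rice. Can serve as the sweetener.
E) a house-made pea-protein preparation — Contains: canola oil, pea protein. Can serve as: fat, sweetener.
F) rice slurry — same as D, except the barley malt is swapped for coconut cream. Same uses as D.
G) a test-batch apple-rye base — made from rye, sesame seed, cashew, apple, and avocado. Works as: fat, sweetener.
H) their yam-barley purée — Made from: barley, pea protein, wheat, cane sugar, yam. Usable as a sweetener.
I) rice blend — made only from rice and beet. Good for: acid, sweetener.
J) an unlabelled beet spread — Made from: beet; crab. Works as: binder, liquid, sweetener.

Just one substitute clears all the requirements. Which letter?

A: has prawn, so not vegan; has white sugar, so not no-added-sugar — no
B: not usable as a sweetener; has coconut, so not tree-nut-free — out
C: has white sugar, so not no-added-sugar; has rice, so not rice-free — no
D: has rice, so not rice-free — no
E: only pea protein and canola oil; none excluded — keep
F: has coconut cream, so not tree-nut-free; has rice, so not rice-free — out
G: has cashew, so not tree-nut-free — reject
H: has cane sugar, so not no-added-sugar — no
I: has rice, so not rice-free — no
J: has crab, so not vegan — out

E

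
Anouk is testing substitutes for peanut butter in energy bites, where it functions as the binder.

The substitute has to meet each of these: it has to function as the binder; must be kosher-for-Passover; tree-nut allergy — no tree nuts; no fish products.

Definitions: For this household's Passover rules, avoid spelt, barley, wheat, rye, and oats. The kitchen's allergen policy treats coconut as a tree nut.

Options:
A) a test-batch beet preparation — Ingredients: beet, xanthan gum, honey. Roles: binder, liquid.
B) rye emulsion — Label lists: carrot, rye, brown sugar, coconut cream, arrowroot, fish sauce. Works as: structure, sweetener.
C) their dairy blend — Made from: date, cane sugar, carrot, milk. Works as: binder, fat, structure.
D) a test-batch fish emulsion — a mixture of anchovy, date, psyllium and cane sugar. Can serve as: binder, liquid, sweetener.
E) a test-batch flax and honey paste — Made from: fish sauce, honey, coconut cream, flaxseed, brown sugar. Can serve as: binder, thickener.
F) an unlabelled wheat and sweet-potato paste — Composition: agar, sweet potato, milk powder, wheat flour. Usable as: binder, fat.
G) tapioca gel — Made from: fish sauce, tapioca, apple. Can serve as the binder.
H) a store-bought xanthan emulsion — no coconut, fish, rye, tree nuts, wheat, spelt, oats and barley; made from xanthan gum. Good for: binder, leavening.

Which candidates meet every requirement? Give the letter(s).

A, C, H

A: only honey, xanthan gum, and beet; none excluded — valid
B: not usable as a binder; has rye, so not kosher-for-Passover (and 2 more) — no
C: works as a binder, no fish, tree-nut-free — OK
D: has anchovy, so not fish-free — out
E: has fish sauce, so not fish-free; has coconut cream, so not tree-nut-free — no
F: has wheat flour, so not kosher-for-Passover — out
G: has fish sauce, so not fish-free — out
H: every rule checks out — keep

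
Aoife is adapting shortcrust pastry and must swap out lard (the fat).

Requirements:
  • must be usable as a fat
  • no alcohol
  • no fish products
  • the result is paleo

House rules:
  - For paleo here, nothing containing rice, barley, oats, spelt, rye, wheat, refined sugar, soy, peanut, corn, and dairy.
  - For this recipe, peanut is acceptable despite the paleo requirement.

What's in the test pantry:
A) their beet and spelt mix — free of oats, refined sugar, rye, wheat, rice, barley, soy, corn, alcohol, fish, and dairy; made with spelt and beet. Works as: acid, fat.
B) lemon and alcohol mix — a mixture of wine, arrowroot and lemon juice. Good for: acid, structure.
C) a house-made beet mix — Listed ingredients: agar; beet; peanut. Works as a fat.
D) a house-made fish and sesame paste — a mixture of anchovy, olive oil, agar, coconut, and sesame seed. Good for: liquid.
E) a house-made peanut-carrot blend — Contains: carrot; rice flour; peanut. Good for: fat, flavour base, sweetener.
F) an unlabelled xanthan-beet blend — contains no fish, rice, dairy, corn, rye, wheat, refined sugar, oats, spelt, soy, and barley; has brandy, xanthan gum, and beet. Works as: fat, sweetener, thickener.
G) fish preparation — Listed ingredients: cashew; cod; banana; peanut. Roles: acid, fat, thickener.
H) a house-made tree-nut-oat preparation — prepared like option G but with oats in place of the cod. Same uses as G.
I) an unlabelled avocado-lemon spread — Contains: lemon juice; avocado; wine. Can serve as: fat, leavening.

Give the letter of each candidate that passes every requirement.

A: has spelt, so not paleo — reject
B: not usable as a fat; has wine, so not alcohol-free — out
C: peanut is permitted under the paleo carve-out; nothing else excluded — keep
D: not usable as a fat; has anchovy, so not fish-free — reject
E: has rice flour, so not paleo — no
F: has brandy, so not alcohol-free — out
G: has cod, so not fish-free — no
H: has oats, so not paleo — no
I: has wine, so not alcohol-free — out

C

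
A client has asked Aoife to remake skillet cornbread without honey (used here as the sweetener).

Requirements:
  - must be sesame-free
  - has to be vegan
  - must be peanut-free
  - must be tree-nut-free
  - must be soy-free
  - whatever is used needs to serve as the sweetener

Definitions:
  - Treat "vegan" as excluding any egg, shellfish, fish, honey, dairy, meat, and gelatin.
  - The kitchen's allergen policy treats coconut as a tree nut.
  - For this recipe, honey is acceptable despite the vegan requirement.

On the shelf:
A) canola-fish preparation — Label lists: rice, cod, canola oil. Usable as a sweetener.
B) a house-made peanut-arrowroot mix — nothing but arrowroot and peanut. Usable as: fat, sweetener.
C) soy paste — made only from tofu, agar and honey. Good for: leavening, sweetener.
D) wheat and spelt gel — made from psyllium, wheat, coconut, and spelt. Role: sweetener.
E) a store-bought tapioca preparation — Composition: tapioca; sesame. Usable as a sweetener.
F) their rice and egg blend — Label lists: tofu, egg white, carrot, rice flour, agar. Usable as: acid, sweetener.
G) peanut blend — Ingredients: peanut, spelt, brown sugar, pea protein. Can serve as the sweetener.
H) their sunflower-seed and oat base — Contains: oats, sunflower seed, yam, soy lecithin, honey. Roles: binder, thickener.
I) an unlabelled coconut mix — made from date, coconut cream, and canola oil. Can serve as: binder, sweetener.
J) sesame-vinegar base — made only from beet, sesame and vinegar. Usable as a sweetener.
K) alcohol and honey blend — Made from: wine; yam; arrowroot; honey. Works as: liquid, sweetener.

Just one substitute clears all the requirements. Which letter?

A: has cod, so not vegan — reject
B: has peanut, so not peanut-free — out
C: has tofu, so not soy-free — out
D: has coconut, so not tree-nut-free — reject
E: has sesame, so not sesame-free — no
F: has egg white, so not vegan; has tofu, so not soy-free — reject
G: has peanut, so not peanut-free — reject
H: not usable as a sweetener; has soy lecithin, so not soy-free — out
I: has coconut cream, so not tree-nut-free — out
J: has sesame, so not sesame-free — no
K: honey is permitted under the vegan carve-out; nothing else excluded — valid

K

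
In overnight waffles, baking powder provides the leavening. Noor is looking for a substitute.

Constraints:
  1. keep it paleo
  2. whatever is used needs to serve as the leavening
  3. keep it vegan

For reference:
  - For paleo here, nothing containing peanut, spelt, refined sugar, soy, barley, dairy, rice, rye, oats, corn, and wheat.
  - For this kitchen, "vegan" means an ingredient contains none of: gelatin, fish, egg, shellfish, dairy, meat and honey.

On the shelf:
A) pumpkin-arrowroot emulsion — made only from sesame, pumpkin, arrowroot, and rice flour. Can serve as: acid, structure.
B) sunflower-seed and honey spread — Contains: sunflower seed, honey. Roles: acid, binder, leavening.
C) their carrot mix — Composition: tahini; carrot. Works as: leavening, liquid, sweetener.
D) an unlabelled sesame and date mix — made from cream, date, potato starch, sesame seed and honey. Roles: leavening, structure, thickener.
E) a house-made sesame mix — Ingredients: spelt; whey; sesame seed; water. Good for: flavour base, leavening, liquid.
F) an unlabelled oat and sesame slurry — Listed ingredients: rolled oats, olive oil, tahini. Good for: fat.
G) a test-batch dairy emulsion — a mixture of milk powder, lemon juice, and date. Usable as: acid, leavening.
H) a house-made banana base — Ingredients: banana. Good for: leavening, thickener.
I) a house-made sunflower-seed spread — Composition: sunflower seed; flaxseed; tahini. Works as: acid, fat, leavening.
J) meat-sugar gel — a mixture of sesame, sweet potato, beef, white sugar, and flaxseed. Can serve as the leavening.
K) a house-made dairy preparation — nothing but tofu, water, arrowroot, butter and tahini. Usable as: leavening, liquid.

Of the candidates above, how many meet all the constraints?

3

A: not usable as a leavening; has rice flour, so not paleo — no
B: has honey, so not vegan — out
C: only tahini and carrot; none excluded — keep
D: has cream, so not paleo; has cream, so not vegan — out
E: has whey, so not paleo; has whey, so not vegan — out
F: not usable as a leavening; has rolled oats, so not paleo — reject
G: has milk powder, so not paleo; has milk powder, so not vegan — out
H: every rule checks out — keep
I: all constraints satisfied — OK
J: has white sugar, so not paleo; has beef, so not vegan — no
K: has butter, so not paleo; has butter, so not vegan — no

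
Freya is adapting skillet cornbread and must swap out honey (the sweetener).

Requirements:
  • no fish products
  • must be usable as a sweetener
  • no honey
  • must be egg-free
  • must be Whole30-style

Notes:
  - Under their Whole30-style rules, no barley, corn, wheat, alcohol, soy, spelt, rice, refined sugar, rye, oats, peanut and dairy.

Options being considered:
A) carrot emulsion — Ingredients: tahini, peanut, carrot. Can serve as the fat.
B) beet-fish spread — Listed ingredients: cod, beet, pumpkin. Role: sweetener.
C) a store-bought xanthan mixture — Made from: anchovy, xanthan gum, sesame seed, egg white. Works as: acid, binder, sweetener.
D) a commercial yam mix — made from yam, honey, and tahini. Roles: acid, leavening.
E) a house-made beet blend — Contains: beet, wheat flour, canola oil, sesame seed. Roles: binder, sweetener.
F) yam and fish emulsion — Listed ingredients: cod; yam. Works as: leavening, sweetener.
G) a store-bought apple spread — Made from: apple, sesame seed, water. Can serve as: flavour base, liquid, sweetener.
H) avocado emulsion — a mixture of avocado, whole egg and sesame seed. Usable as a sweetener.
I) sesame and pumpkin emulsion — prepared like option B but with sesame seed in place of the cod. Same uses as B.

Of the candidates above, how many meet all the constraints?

2

A: not usable as a sweetener; has peanut, so not Whole30-style — reject
B: has cod, so not fish-free — out
C: has anchovy, so not fish-free; has egg white, so not egg-free — reject
D: not usable as a sweetener; has honey, so not honey-free — no
E: has wheat flour, so not Whole30-style — out
F: has cod, so not fish-free — reject
G: every rule checks out — valid
H: has whole egg, so not egg-free — reject
I: only sesame seed, beet and pumpkin; none excluded — OK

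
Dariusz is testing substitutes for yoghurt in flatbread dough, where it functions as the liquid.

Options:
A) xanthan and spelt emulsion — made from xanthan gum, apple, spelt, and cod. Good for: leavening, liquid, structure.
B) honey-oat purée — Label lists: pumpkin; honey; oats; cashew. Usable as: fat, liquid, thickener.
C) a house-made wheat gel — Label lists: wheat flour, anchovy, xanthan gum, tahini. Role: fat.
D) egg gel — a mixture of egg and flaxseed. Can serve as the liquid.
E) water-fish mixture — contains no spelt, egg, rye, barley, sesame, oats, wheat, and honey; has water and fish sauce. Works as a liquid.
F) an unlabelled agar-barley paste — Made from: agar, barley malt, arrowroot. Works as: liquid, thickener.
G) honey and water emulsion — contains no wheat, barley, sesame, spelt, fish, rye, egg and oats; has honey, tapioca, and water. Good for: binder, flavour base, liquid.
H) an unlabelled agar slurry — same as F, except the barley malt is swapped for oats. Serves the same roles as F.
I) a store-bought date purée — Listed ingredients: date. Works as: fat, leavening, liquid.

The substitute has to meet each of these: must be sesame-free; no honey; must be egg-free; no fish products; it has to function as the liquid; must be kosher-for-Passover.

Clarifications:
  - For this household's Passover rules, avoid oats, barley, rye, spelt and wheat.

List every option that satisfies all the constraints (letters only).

A: has spelt, so not kosher-for-Passover; has cod, so not fish-free — no
B: has oats, so not kosher-for-Passover; has honey, so not honey-free — out
C: not usable as a liquid; has wheat flour, so not kosher-for-Passover (and 2 more) — no
D: has egg, so not egg-free — reject
E: has fish sauce, so not fish-free — reject
F: has barley malt, so not kosher-for-Passover — reject
G: has honey, so not honey-free — out
H: has oats, so not kosher-for-Passover — no
I: works as a liquid, no sesame, no honey — keep

I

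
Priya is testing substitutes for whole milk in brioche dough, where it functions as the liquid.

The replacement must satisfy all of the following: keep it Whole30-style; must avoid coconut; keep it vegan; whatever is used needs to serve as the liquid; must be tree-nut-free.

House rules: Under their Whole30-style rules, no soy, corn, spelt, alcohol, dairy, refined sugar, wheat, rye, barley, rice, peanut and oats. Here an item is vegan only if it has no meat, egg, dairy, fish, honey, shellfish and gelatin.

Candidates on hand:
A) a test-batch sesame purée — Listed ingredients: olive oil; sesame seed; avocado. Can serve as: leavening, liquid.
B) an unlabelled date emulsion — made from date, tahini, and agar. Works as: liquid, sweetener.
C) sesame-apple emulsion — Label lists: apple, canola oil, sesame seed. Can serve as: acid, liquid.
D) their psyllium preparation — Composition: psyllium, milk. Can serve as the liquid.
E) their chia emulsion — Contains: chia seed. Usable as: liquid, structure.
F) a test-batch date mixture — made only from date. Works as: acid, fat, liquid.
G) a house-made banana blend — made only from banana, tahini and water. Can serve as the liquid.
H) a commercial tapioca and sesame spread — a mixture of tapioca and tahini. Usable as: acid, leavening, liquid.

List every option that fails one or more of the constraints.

D

A: works as a liquid, no tree nuts, Whole30-style — keep
B: Whole30-style, no tree nuts — keep
C: all constraints satisfied — OK
D: has milk, so not Whole30-style; has milk, so not vegan — out
E: works as a liquid, Whole30-style, vegan — keep
F: nothing on the exclusion list — valid
G: all constraints satisfied — valid
H: vegan, no tree nuts — valid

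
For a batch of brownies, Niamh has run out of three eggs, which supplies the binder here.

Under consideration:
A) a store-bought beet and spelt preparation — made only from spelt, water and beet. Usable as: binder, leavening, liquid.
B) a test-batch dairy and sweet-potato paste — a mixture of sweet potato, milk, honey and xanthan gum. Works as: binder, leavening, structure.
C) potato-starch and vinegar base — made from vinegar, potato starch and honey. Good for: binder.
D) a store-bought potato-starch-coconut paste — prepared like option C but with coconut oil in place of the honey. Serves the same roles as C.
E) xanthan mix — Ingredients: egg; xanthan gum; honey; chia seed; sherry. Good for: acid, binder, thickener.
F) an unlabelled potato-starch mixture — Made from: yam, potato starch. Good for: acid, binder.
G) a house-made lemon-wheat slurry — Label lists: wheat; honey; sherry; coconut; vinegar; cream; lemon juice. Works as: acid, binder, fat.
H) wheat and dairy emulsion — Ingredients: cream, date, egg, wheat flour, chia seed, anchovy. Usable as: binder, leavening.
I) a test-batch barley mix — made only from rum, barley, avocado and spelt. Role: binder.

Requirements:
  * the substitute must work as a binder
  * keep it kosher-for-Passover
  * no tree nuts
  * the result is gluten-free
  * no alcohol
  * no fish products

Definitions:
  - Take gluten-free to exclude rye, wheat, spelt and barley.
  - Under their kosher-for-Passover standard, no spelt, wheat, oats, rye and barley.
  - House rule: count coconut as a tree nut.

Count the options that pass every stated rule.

3

A: has spelt, so not gluten-free; has spelt, so not kosher-for-Passover — no
B: milk and honey etc. — none of it excluded — valid
C: only honey, vinegar, and potato starch; none excluded — keep
D: has coconut oil, so not tree-nut-free — reject
E: has sherry, so not alcohol-free — no
F: works as a binder, no fish, no alcohol — OK
G: has wheat, so not gluten-free; has wheat, so not kosher-for-Passover (and 2 more) — out
H: has wheat flour, so not gluten-free; has wheat flour, so not kosher-for-Passover (and 1 more) — no
I: has barley, so not gluten-free; has barley, so not kosher-for-Passover (and 1 more) — out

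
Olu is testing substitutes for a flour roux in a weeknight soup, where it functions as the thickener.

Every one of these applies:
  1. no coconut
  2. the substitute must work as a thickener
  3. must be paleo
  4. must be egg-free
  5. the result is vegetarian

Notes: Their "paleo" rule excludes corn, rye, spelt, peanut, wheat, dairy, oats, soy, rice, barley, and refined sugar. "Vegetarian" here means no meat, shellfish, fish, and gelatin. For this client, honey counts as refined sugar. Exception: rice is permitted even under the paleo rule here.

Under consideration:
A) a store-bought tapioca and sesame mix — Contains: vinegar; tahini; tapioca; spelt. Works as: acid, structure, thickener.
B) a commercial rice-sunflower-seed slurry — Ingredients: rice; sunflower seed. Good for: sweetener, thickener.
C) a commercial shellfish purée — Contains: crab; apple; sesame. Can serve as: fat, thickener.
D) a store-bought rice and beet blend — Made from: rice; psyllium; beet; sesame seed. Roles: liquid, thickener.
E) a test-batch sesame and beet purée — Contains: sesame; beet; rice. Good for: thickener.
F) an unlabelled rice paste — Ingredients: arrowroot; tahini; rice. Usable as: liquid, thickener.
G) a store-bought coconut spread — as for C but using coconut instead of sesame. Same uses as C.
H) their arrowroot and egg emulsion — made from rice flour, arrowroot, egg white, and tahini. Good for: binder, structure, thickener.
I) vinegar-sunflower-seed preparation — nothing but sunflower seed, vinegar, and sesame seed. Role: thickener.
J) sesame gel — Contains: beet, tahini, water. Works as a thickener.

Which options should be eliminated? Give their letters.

A, C, G, H

A: has spelt, so not paleo — no
B: rice is permitted under the paleo carve-out; nothing else excluded — OK
C: has crab, so not vegetarian — out
D: rice is permitted under the paleo carve-out; nothing else excluded — valid
E: rice is permitted under the paleo carve-out; nothing else excluded — valid
F: rice is permitted under the paleo carve-out; nothing else excluded — valid
G: has crab, so not vegetarian; has coconut, so not coconut-free — out
H: has egg white, so not egg-free — reject
I: every rule checks out — OK
J: only tahini, water, and beet; none excluded — valid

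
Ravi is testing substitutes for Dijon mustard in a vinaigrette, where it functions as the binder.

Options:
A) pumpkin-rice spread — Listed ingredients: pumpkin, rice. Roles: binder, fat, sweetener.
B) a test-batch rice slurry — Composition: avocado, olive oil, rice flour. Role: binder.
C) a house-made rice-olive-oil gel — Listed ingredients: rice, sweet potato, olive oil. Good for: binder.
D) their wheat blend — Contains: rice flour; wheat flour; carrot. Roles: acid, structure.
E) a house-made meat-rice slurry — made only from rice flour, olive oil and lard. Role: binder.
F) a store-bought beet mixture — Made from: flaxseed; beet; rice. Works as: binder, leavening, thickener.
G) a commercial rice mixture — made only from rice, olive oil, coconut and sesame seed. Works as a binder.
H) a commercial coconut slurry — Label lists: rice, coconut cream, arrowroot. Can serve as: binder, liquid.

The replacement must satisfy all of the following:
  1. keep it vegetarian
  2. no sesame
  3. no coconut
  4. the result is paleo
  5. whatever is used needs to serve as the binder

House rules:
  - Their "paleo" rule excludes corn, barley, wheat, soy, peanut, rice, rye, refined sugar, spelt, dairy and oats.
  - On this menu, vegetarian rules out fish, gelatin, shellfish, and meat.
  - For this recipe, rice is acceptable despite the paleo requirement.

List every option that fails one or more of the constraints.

D, E, G, H

A: rice is permitted under the paleo carve-out; nothing else excluded — keep
B: rice is permitted under the paleo carve-out; nothing else excluded — valid
C: rice is permitted under the paleo carve-out; nothing else excluded — valid
D: not usable as a binder; has wheat flour, so not paleo — reject
E: has lard, so not vegetarian — no
F: rice is permitted under the paleo carve-out; nothing else excluded — OK
G: has sesame seed, so not sesame-free; has coconut, so not coconut-free — reject
H: has coconut cream, so not coconut-free — no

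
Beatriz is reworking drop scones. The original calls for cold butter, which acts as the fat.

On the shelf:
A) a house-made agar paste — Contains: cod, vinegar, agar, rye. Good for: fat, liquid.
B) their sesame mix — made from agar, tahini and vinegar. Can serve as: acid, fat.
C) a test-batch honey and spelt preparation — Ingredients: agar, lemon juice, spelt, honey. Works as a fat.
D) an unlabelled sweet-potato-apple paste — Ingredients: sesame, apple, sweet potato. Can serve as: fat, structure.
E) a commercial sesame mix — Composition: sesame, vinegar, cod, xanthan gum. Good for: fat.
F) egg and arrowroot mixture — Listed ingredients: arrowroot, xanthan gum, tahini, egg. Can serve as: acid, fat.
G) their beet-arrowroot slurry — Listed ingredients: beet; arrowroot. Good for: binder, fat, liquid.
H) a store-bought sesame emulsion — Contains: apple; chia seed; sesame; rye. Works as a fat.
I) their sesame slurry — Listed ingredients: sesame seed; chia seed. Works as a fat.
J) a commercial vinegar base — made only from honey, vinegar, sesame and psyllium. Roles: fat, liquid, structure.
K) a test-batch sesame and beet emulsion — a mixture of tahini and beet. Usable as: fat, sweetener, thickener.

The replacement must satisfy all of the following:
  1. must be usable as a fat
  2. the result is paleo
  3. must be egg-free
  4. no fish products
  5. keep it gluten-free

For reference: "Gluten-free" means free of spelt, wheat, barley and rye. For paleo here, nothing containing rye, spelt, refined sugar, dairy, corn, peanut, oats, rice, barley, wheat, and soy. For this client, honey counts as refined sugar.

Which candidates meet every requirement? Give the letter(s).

B, D, G, I, K

A: has rye, so not gluten-free; has rye, so not paleo (and 1 more) — no
B: works as a fat, paleo, gluten-free — OK
C: has spelt, so not gluten-free; has honey, so not paleo — no
D: only sesame, sweet potato, and apple; none excluded — keep
E: has cod, so not fish-free — reject
F: has egg, so not egg-free — no
G: only arrowroot and beet; none excluded — OK
H: has rye, so not gluten-free; has rye, so not paleo — out
I: every rule checks out — OK
J: has honey, so not paleo — reject
K: only tahini and beet; none excluded — OK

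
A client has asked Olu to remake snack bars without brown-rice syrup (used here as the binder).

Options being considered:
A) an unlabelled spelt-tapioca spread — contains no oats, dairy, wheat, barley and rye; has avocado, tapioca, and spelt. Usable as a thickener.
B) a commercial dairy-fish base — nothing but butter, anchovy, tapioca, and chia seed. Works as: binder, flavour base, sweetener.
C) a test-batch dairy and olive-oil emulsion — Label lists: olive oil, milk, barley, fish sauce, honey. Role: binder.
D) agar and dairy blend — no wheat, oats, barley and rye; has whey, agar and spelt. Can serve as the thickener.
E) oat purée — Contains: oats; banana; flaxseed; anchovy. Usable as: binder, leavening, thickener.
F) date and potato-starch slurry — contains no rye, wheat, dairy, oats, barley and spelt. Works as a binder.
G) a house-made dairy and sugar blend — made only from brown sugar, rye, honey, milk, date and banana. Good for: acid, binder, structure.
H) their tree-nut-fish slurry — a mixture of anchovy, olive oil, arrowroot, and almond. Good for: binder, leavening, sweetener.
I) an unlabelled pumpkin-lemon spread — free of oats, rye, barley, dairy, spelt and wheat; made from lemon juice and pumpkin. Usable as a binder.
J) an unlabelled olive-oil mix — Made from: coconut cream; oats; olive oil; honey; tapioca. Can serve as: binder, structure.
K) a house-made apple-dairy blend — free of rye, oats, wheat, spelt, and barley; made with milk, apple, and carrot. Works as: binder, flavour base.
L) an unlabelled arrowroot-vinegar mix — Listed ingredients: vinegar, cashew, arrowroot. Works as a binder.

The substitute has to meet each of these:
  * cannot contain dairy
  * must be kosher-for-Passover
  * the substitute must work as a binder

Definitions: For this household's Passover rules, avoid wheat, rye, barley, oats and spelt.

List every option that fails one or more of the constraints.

A, B, C, D, E, G, J, K

A: not usable as a binder; has spelt, so not kosher-for-Passover — no
B: has butter, so not dairy-free — out
C: has barley, so not kosher-for-Passover; has milk, so not dairy-free — reject
D: not usable as a binder; has spelt, so not kosher-for-Passover (and 1 more) — no
E: has oats, so not kosher-for-Passover — out
F: kosher-for-Passover, no dairy — OK
G: has rye, so not kosher-for-Passover; has milk, so not dairy-free — no
H: nothing on the exclusion list — keep
I: nothing on the exclusion list — OK
J: has oats, so not kosher-for-Passover — reject
K: has milk, so not dairy-free — no
L: every rule checks out — valid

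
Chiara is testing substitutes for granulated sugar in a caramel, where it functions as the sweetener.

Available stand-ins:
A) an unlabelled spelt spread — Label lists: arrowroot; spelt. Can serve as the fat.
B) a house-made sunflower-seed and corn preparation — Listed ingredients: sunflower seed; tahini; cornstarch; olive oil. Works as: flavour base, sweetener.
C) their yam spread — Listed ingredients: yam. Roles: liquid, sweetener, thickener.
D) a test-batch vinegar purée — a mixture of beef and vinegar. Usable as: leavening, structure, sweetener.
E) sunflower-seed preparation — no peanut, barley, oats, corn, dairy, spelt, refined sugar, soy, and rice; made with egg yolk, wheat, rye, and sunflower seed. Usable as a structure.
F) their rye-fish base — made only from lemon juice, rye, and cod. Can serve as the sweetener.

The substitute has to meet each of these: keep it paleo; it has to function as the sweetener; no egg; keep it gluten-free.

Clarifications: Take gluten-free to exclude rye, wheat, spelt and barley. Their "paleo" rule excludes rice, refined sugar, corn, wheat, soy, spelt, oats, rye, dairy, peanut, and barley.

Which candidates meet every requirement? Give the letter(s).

A: not usable as a sweetener; has spelt, so not gluten-free (and 1 more) — out
B: has cornstarch, so not paleo — reject
C: nothing on the exclusion list — keep
D: works as a sweetener, paleo, no egg — keep
E: not usable as a sweetener; has rye, so not gluten-free (and 2 more) — out
F: has rye, so not gluten-free; has rye, so not paleo — reject

C, D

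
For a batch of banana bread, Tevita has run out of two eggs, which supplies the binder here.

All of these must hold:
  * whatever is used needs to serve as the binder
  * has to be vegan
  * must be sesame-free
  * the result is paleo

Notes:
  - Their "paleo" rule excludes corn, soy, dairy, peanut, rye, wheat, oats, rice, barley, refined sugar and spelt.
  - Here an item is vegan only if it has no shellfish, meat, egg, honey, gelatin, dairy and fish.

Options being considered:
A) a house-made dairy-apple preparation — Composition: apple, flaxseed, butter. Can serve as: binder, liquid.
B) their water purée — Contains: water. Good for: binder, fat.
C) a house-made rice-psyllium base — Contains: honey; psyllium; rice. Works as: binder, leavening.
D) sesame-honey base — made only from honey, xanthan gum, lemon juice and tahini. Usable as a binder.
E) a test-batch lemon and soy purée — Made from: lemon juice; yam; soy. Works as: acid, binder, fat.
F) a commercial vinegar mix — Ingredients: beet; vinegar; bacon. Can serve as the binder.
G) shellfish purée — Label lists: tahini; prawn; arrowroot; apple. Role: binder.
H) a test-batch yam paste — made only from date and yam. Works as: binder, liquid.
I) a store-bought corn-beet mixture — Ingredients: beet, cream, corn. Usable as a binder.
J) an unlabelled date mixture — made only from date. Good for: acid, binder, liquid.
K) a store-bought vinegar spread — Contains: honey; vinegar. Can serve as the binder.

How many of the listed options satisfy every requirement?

3

A: has butter, so not paleo; has butter, so not vegan — reject
B: works as a binder, no sesame, paleo — OK
C: has rice, so not paleo; has honey, so not vegan — reject
D: has honey, so not vegan; has tahini, so not sesame-free — no
E: has soy, so not paleo — out
F: has bacon, so not vegan — no
G: has prawn, so not vegan; has tahini, so not sesame-free — no
H: only yam and date; none excluded — valid
I: has corn, so not paleo; has cream, so not vegan — no
J: only date; none excluded — valid
K: has honey, so not vegan — out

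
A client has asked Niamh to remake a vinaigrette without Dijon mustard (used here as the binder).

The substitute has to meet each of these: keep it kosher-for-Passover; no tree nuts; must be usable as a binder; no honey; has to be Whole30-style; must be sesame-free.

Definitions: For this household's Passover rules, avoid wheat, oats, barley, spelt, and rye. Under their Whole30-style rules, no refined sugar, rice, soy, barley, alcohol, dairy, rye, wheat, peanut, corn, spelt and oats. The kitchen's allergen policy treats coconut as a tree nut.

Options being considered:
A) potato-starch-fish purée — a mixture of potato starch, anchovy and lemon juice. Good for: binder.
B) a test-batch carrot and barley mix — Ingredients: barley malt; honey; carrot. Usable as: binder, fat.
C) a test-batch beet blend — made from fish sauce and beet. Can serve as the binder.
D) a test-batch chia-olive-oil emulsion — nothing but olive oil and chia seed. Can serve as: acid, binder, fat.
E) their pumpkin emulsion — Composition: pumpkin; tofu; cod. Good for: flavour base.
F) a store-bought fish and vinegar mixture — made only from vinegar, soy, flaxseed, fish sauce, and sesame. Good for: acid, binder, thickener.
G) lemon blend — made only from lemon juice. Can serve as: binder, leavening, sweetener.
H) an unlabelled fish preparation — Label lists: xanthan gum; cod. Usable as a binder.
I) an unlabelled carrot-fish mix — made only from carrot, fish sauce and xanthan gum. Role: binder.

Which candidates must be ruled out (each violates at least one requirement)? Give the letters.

A: tree-nut-free, kosher-for-Passover — valid
B: has barley malt, so not kosher-for-Passover; has barley malt, so not Whole30-style (and 1 more) — out
C: tree-nut-free, no honey — keep
D: nothing on the exclusion list — OK
E: not usable as a binder; has tofu, so not Whole30-style — out
F: has soy, so not Whole30-style; has sesame, so not sesame-free — reject
G: only lemon juice; none excluded — valid
H: works as a binder, no honey, Whole30-style — OK
I: nothing on the exclusion list — OK

B, E, F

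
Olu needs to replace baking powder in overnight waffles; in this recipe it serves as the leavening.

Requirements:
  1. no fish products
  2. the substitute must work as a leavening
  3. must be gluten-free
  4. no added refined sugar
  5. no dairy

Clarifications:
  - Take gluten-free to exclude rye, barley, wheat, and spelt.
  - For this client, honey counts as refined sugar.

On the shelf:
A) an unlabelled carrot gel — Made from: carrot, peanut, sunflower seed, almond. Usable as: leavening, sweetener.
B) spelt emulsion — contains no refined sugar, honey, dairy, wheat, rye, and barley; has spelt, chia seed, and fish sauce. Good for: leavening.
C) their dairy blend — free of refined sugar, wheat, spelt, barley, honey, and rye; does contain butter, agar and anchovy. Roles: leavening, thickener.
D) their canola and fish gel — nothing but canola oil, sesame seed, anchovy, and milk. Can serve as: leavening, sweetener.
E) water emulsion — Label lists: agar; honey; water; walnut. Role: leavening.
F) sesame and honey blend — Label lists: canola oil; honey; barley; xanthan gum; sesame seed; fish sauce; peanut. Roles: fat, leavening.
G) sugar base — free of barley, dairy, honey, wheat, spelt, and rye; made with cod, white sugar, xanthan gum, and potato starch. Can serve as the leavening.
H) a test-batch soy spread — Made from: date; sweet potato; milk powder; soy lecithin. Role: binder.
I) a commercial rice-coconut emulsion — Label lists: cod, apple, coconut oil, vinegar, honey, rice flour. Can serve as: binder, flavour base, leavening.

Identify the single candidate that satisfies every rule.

A

A: peanut and almond etc. — none of it excluded — OK
B: has spelt, so not gluten-free; has fish sauce, so not fish-free — out
C: has anchovy, so not fish-free; has butter, so not dairy-free — no
D: has anchovy, so not fish-free; has milk, so not dairy-free — reject
E: has honey, so not no-added-sugar — out
F: has barley, so not gluten-free; has fish sauce, so not fish-free (and 1 more) — reject
G: has cod, so not fish-free; has white sugar, so not no-added-sugar — reject
H: not usable as a leavening; has milk powder, so not dairy-free — reject
I: has cod, so not fish-free; has honey, so not no-added-sugar — out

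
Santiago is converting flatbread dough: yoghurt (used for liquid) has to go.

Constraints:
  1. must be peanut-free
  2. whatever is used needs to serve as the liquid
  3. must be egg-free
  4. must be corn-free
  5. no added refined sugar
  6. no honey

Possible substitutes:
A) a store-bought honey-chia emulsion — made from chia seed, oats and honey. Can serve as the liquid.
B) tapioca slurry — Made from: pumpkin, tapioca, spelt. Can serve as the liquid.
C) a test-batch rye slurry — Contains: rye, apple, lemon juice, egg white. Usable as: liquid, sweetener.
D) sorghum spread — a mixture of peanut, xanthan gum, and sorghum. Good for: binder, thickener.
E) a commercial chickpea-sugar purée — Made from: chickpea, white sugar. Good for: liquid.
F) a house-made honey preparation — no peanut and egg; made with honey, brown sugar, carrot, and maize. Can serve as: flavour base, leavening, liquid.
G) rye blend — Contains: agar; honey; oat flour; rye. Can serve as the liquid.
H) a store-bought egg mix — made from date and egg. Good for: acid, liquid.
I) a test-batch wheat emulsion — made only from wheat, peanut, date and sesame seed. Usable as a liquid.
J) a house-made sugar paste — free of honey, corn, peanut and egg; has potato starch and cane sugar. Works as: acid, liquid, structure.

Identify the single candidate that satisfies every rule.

A: has honey, so not honey-free — out
B: every rule checks out — OK
C: has egg white, so not egg-free — reject
D: not usable as a liquid; has peanut, so not peanut-free — no
E: has white sugar, so not no-added-sugar — no
F: has honey, so not honey-free; has brown sugar, so not no-added-sugar (and 1 more) — reject
G: has honey, so not honey-free — no
H: has egg, so not egg-free — out
I: has peanut, so not peanut-free — reject
J: has cane sugar, so not no-added-sugar — reject

B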